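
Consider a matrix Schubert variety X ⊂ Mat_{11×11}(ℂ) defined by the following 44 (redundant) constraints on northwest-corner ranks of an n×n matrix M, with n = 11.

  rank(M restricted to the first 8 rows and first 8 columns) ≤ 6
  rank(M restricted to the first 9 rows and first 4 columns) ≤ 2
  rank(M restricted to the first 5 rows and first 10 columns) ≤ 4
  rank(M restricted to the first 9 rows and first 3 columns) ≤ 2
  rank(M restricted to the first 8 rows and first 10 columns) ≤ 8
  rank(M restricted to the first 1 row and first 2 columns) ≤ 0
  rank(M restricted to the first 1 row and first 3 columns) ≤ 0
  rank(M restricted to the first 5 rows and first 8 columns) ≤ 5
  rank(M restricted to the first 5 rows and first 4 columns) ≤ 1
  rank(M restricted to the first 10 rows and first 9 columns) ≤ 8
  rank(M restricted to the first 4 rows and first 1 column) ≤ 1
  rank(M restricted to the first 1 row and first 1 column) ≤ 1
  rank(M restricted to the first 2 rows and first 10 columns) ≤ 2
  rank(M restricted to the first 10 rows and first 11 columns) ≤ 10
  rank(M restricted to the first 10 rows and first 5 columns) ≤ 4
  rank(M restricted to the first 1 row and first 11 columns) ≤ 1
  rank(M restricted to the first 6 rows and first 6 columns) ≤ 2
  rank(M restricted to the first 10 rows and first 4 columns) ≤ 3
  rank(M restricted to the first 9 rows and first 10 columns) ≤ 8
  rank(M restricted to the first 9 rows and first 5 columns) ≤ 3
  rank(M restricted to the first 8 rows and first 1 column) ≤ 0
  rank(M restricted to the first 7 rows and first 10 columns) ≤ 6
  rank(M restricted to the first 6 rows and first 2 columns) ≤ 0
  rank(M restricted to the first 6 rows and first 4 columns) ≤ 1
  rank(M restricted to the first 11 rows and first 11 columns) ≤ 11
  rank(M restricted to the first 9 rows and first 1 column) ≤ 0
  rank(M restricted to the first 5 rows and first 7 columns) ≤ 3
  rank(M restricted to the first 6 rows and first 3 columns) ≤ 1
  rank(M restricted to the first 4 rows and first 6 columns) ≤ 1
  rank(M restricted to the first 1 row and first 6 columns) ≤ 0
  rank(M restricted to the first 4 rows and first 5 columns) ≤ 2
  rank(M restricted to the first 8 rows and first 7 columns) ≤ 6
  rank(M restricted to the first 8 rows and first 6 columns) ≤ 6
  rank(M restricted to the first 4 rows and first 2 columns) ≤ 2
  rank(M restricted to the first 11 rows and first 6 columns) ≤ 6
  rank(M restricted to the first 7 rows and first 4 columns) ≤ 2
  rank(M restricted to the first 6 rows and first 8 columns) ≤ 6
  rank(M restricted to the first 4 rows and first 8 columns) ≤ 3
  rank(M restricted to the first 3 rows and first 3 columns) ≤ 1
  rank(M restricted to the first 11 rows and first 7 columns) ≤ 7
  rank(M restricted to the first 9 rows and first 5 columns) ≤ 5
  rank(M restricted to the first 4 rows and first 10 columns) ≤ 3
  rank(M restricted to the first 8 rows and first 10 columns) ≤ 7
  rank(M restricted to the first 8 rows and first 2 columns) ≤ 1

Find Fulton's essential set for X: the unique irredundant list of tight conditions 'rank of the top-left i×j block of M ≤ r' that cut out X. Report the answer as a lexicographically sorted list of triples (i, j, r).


The tightest implied rank at each (i,j), from the 44 conditions:

  R[1]: 0  0  0  0  0  0  1  1  1  1  1
  R[2]: 0  0  1  1  1  1  2  2  2  2  2
  R[3]: 0  0  1  1  1  1  2  3  3  3  3
  R[4]: 0  0  1  1  1  1  2  3  3  3  4
  R[5]: 0  0  1  1  2  2  3  4  4  4  5
  R[6]: 0  0  1  1  2  2  3  4  5  5  6
  R[7]: 0  1  2  2  3  3  4  5  6  6  7
  R[8]: 0  1  2  2  3  4  5  6  7  7  8
  R[9]: 0  1  2  2  3  4  5  6  7  8  9
  R[10]: 1  2  3  3  4  5  6  7  8  9  10
  R[11]: 1  2  3  4  5  6  7  8  9  10  11

giving w = (7, 3, 8, 11, 5, 9, 2, 6, 10, 1, 4) via Δ²R.

|D(w)|=32, |Ess(w)|=8:

[(1, 6, 0), (4, 6, 1), (4, 10, 3), (6, 2, 0), (6, 4, 1), (6, 6, 2), (9, 1, 0), (9, 4, 2)]


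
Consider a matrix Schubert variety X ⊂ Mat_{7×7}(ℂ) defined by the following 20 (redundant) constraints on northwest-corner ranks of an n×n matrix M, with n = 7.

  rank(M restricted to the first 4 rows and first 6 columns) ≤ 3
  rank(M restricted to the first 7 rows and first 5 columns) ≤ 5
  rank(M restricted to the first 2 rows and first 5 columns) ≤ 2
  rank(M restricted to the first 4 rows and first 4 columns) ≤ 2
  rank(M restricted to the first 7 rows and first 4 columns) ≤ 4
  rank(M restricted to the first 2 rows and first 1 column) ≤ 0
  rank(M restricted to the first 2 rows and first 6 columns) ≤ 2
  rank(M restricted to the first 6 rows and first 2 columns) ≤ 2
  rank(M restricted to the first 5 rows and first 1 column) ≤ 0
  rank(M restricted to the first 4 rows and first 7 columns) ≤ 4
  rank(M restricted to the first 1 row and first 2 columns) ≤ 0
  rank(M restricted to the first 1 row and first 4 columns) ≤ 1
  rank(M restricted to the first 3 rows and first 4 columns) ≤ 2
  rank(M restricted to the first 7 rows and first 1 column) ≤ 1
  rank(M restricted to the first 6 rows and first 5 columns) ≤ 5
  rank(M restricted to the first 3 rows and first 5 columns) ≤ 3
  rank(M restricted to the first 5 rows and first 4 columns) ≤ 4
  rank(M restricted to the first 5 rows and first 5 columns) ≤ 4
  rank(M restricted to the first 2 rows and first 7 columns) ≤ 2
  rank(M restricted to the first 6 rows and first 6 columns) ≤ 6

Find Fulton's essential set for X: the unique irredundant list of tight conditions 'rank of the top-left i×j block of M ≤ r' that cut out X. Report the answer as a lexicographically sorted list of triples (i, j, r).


Computing R[i][j] = min implied NW-rank bound (n=7, 20 conditions):

  0 0 1 1 1 1 1
  0 1 2 2 2 2 2
  0 1 2 2 3 3 3
  0 1 2 2 3 3 4
  0 1 2 3 4 4 5
  1 2 3 4 5 5 6
  1 2 3 4 5 6 7

hence w(1..7) = (3, 2, 5, 7, 4, 1, 6).

|D(w)|=9, |Ess(w)|=4:

[(1, 2, 0), (4, 4, 2), (4, 6, 3), (5, 1, 0)]


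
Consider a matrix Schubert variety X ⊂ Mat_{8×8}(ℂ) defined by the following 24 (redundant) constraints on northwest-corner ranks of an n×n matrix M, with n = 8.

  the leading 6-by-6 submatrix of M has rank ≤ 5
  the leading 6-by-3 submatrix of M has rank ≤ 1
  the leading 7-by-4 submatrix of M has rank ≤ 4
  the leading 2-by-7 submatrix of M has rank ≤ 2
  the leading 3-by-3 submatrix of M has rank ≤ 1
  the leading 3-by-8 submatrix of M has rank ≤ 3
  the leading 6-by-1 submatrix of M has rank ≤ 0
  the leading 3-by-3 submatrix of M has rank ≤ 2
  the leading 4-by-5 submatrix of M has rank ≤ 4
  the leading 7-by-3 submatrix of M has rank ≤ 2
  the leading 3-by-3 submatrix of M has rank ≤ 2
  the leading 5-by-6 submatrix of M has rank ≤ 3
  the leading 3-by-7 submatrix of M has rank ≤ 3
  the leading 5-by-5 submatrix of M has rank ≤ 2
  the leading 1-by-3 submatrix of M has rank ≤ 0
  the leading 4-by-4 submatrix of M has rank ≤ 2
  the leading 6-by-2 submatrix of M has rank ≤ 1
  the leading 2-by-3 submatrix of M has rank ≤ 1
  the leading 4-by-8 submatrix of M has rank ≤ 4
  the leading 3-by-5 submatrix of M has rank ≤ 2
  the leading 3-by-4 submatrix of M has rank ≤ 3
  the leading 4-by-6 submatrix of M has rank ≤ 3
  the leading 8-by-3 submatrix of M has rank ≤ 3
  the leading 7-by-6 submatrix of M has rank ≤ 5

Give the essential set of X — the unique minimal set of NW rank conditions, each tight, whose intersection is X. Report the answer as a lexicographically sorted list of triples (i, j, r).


The tightest implied rank at each (i,j), from the 24 conditions:

  0 | 0 | 0 | 1 | 1 | 1 | 1 | 1
  0 | 1 | 1 | 2 | 2 | 2 | 2 | 2
  0 | 1 | 1 | 2 | 2 | 3 | 3 | 3
  0 | 1 | 1 | 2 | 2 | 3 | 4 | 4
  0 | 1 | 1 | 2 | 2 | 3 | 4 | 5
  0 | 1 | 1 | 2 | 3 | 4 | 5 | 6
  1 | 2 | 2 | 3 | 4 | 5 | 6 | 7
  1 | 2 | 3 | 4 | 5 | 6 | 7 | 8

giving w = (4, 2, 6, 7, 8, 5, 1, 3) via Δ²R.

4 SE-corners of the 15-cell Rothe diagram give Ess(w):

[(1, 3, 0), (5, 5, 2), (6, 1, 0), (6, 3, 1)]


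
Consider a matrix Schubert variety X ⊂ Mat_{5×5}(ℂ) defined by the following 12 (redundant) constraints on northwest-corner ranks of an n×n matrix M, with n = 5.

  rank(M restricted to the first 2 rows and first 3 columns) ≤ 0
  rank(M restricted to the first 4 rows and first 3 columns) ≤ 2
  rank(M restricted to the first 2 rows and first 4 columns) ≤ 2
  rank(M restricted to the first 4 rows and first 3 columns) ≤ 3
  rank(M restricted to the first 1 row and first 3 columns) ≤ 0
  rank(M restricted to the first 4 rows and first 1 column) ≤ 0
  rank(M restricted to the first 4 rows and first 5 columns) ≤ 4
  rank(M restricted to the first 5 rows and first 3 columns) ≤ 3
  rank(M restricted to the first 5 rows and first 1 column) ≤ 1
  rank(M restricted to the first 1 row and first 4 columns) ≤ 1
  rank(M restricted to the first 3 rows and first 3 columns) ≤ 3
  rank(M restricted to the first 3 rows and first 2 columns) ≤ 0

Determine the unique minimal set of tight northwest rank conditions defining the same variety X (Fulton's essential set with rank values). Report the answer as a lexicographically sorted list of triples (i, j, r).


Recovering R(i,j) via the rank-extension bound from the 12 conditions:

  0 | 0 | 0 | 1 | 1
  0 | 0 | 0 | 1 | 2
  0 | 0 | 1 | 2 | 3
  0 | 1 | 2 | 3 | 4
  1 | 2 | 3 | 4 | 5

so w = (4, 5, 3, 2, 1).

Rothe diagram D(w) (9 cells), 3 SE-corners (essential conditions):

[(2, 3, 0), (3, 2, 0), (4, 1, 0)]


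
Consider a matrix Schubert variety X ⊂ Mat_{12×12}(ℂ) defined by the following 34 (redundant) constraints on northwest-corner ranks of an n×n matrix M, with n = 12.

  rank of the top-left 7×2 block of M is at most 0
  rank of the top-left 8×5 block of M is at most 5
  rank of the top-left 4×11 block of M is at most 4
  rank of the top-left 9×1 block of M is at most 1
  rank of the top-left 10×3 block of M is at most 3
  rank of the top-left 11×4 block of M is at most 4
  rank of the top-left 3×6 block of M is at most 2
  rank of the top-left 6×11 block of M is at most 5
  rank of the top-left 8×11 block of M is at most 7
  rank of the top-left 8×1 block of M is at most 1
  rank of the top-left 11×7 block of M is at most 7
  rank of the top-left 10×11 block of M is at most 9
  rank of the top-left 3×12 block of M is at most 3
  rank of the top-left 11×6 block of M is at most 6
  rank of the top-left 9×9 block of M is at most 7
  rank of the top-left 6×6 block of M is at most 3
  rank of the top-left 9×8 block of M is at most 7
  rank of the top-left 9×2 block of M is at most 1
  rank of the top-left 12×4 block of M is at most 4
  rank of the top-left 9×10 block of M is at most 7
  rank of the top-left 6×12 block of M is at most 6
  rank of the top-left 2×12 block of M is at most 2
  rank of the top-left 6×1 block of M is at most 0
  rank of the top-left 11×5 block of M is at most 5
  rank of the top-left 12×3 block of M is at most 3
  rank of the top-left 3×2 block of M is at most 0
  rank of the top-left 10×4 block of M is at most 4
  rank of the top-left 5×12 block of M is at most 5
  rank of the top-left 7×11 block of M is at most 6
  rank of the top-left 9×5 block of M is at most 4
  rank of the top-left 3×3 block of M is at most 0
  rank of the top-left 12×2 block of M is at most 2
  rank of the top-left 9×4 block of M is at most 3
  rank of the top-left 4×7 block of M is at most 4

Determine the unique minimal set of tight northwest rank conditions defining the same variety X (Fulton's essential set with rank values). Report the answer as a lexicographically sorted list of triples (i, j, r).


Computing R[i][j] = min implied NW-rank bound (n=12, 34 conditions):

  row 1: 0 | 0 | 0 | 1 | 1 | 1 | 1 | 1 | 1 | 1 | 1 | 1
  row 2: 0 | 0 | 0 | 1 | 2 | 2 | 2 | 2 | 2 | 2 | 2 | 2
  row 3: 0 | 0 | 0 | 1 | 2 | 2 | 3 | 3 | 3 | 3 | 3 | 3
  row 4: 0 | 0 | 1 | 2 | 3 | 3 | 4 | 4 | 4 | 4 | 4 | 4
  row 5: 0 | 0 | 1 | 2 | 3 | 3 | 4 | 5 | 5 | 5 | 5 | 5
  row 6: 0 | 0 | 1 | 2 | 3 | 3 | 4 | 5 | 5 | 5 | 5 | 6
  row 7: 0 | 0 | 1 | 2 | 3 | 4 | 5 | 6 | 6 | 6 | 6 | 7
  row 8: 1 | 1 | 2 | 3 | 4 | 5 | 6 | 7 | 7 | 7 | 7 | 8
  row 9: 1 | 1 | 2 | 3 | 4 | 5 | 6 | 7 | 7 | 7 | 8 | 9
  row 10: 1 | 2 | 3 | 4 | 5 | 6 | 7 | 8 | 8 | 8 | 9 | 10
  row 11: 1 | 2 | 3 | 4 | 5 | 6 | 7 | 8 | 9 | 9 | 10 | 11
  row 12: 1 | 2 | 3 | 4 | 5 | 6 | 7 | 8 | 9 | 10 | 11 | 12

so w = (4, 5, 7, 3, 8, 12, 6, 1, 11, 2, 9, 10).

ℓ(w)=26; the 7 essential cells (i,j,r):

[(3, 3, 0), (3, 6, 2), (6, 6, 3), (6, 11, 5), (7, 2, 0), (9, 2, 1), (9, 10, 7)]


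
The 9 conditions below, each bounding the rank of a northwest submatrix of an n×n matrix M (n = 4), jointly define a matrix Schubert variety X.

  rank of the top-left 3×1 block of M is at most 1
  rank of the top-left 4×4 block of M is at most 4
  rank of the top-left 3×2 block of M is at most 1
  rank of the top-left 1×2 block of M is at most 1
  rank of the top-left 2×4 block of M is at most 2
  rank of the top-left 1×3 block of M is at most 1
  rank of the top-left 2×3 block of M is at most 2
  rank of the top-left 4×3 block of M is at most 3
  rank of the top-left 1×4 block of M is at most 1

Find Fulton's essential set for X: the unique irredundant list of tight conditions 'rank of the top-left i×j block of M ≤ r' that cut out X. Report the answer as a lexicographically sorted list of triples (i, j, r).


Reconstructing r_w from the 9 given conditions:

  row 1: 1 1 1 1
  row 2: 1 1 2 2
  row 3: 1 1 2 3
  row 4: 1 2 3 4

the unique w with this rank table is (1, 3, 4, 2).

D(w) has 2 cells with 1 SE-corner; essential set:

[(3, 2, 1)]


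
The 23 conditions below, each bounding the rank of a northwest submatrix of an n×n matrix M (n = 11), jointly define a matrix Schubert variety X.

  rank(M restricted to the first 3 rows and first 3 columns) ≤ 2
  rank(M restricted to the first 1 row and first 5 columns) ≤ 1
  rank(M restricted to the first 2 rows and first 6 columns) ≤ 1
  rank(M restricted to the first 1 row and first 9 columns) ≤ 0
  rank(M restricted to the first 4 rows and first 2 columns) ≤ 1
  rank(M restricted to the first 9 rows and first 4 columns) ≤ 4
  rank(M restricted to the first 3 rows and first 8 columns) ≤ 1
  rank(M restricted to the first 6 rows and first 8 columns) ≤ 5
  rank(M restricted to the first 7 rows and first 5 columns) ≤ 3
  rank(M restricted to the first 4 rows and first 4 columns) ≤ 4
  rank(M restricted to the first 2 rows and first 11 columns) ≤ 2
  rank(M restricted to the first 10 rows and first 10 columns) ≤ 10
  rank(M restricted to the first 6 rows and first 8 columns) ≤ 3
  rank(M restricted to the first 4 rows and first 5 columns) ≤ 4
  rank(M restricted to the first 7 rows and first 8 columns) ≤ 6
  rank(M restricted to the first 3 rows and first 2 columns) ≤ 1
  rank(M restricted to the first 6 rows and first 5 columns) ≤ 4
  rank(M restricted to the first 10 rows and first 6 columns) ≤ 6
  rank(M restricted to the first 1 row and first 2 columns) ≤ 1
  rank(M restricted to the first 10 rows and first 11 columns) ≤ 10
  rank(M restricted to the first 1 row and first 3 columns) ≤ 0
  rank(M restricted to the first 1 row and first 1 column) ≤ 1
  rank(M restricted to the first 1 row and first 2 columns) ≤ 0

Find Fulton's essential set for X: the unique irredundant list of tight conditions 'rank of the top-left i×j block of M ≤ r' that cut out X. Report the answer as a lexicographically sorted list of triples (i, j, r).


The tightest implied rank at each (i,j), from the 23 conditions:

  0  0  0  0  0  0  0  0  0  1  1
  1  1  1  1  1  1  1  1  1  2  2
  1  1  1  1  1  1  1  1  2  3  3
  1  1  2  2  2  2  2  2  3  4  4
  1  2  3  3  3  3  3  3  4  5  5
  1  2  3  3  3  3  3  3  4  5  6
  1  2  3  3  3  4  4  4  5  6  7
  1  2  3  4  4  5  5  5  6  7  8
  1  2  3  4  5  6  6  6  7  8  9
  1  2  3  4  5  6  7  7  8  9  10
  1  2  3  4  5  6  7  8  9  10  11

second differences of R give the permutation w = (10, 1, 9, 3, 2, 11, 6, 4, 5, 7, 8).

Rothe diagram D(w) (24 cells), 5 SE-corners (essential conditions):

[(1, 9, 0), (3, 8, 1), (4, 2, 1), (6, 8, 3), (7, 5, 3)]


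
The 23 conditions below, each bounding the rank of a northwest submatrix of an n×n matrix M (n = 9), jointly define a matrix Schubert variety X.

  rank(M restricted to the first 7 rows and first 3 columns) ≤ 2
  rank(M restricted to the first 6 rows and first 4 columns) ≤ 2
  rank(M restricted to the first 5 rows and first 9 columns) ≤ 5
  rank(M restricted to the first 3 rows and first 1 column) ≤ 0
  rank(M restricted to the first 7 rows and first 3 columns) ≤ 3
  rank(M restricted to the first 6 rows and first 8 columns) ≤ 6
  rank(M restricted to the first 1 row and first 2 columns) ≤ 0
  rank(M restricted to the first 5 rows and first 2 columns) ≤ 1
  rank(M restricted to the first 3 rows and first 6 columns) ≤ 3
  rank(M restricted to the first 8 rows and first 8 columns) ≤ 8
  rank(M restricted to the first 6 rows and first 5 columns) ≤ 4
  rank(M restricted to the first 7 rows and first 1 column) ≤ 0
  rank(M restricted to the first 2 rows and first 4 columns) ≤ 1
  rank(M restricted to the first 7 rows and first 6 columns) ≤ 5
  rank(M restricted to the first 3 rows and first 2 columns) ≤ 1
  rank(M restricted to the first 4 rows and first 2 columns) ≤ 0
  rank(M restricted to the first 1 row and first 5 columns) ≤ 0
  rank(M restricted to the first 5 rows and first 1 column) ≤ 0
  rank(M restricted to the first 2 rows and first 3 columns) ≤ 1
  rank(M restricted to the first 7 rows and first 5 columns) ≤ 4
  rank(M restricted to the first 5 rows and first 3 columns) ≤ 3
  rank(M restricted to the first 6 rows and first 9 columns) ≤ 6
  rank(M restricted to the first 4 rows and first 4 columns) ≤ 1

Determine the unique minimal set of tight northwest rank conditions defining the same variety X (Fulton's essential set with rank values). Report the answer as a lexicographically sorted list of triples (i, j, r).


Propagating the 23 rank bounds to every northwest block:

  i=1: 0  0  0  0  0  1  1  1  1
  i=2: 0  0  1  1  1  2  2  2  2
  i=3: 0  0  1  1  2  3  3  3  3
  i=4: 0  0  1  1  2  3  4  4  4
  i=5: 0  1  2  2  3  4  5  5  5
  i=6: 0  1  2  2  3  4  5  6  6
  i=7: 0  1  2  3  4  5  6  7  7
  i=8: 1  2  3  4  5  6  7  8  8
  i=9: 1  2  3  4  5  6  7  8  9

the unique w with this rank table is (6, 3, 5, 7, 2, 8, 4, 1, 9).

Rothe diagram D(w) (17 cells), 5 SE-corners (essential conditions):

[(1, 5, 0), (4, 2, 0), (4, 4, 1), (6, 4, 2), (7, 1, 0)]


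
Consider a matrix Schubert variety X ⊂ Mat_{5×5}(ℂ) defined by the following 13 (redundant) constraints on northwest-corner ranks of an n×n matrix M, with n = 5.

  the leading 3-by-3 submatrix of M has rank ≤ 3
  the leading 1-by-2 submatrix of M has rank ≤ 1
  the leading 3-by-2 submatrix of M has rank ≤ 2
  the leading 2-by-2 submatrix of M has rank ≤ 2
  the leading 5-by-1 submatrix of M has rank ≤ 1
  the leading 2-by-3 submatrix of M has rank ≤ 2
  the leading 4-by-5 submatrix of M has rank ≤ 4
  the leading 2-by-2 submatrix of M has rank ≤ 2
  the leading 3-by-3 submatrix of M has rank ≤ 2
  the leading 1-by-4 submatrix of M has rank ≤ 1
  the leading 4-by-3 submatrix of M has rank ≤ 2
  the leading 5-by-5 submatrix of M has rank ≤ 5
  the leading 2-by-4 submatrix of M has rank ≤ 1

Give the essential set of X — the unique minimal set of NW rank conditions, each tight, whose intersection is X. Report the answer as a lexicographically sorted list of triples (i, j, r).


Propagating the 13 rank bounds to every northwest block:

  1 1 1 1 1
  1 1 1 1 2
  1 2 2 2 3
  1 2 2 3 4
  1 2 3 4 5

the unique w with this rank table is (1, 5, 2, 4, 3).

Fulton essential set (2 of the 4 Rothe cells):

[(2, 4, 1), (4, 3, 2)]


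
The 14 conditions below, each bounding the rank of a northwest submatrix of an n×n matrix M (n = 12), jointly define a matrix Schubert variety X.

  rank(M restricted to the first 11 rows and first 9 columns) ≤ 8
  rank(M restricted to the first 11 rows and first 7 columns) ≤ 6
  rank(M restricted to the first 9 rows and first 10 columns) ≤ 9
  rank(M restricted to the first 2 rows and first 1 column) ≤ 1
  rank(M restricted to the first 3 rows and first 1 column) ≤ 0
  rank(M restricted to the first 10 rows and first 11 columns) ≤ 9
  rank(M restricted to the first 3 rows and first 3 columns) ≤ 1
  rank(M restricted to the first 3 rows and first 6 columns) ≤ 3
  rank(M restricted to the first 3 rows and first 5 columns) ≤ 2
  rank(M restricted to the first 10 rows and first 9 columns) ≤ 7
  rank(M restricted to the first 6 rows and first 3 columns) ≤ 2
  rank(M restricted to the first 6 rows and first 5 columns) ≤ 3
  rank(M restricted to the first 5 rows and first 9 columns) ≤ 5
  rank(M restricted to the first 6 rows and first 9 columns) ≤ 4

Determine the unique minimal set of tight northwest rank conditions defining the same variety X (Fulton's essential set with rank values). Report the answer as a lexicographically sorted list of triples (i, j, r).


The tightest implied rank at each (i,j), from the 14 conditions:

  0  1  1  1  1  1  1  1  1  1  1  1
  0  1  1  2  2  2  2  2  2  2  2  2
  0  1  1  2  2  3  3  3  3  3  3  3
  1  2  2  3  3  4  4  4  4  4  4  4
  1  2  2  3  3  4  4  4  4  5  5  5
  1  2  2  3  3  4  4  4  4  5  6  6
  1  2  3  4  4  5  5  5  5  6  7  7
  1  2  3  4  5  6  6  6  6  7  8  8
  1  2  3  4  5  6  6  7  7  8  9  9
  1  2  3  4  5  6  6  7  7  8  9  10
  1  2  3  4  5  6  6  7  8  9  10  11
  1  2  3  4  5  6  7  8  9  10  11  12

second differences of R give the permutation w = (2, 4, 6, 1, 10, 11, 3, 5, 8, 12, 9, 7).

Rothe diagram D(w) (20 cells), 8 SE-corners (essential conditions):

[(3, 1, 0), (3, 3, 1), (3, 5, 2), (6, 3, 2), (6, 5, 3), (6, 9, 4), (10, 9, 7), (11, 7, 6)]


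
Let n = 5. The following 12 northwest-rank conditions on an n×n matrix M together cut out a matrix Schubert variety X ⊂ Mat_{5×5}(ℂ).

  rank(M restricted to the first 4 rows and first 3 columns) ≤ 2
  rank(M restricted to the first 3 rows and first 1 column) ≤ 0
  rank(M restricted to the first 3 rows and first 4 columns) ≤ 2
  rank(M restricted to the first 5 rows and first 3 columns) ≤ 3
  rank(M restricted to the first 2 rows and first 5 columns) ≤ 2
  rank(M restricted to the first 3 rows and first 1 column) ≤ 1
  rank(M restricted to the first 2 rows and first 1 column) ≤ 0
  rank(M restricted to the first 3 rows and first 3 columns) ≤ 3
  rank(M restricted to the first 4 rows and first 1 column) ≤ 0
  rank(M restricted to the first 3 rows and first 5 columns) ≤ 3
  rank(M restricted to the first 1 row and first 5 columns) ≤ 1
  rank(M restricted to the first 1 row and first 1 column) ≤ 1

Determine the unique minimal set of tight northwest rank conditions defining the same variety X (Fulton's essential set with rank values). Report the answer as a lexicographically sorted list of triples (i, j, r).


Propagating the 12 rank bounds to every northwest block:

  i=1: 0 | 1 | 1 | 1 | 1
  i=2: 0 | 1 | 2 | 2 | 2
  i=3: 0 | 1 | 2 | 2 | 3
  i=4: 0 | 1 | 2 | 3 | 4
  i=5: 1 | 2 | 3 | 4 | 5

giving w = (2, 3, 5, 4, 1) via Δ²R.

2 SE-corners of the 5-cell Rothe diagram give Ess(w):

[(3, 4, 2), (4, 1, 0)]


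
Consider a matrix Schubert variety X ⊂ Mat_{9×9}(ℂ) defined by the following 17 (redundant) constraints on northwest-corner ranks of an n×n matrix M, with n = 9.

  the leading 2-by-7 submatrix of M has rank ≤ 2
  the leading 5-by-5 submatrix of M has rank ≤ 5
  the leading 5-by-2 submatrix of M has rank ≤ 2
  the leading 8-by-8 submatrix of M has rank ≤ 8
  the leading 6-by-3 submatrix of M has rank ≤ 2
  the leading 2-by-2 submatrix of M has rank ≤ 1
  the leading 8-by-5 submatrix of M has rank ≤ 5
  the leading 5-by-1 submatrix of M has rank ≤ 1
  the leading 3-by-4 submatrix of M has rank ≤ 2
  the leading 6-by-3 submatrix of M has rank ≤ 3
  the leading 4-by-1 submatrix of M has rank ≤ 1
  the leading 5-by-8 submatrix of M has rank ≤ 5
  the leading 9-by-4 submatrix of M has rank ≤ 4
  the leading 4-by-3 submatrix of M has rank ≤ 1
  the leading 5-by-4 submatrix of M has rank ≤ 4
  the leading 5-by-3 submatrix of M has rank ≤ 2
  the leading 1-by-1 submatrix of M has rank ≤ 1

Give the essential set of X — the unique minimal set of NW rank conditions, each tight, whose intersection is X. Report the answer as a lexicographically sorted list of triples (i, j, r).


Computing R[i][j] = min implied NW-rank bound (n=9, 17 conditions):

  i=1: 1 1 1 1 1 1 1 1 1
  i=2: 1 1 1 2 2 2 2 2 2
  i=3: 1 1 1 2 3 3 3 3 3
  i=4: 1 1 1 2 3 4 4 4 4
  i=5: 1 2 2 3 4 5 5 5 5
  i=6: 1 2 2 3 4 5 6 6 6
  i=7: 1 2 3 4 5 6 7 7 7
  i=8: 1 2 3 4 5 6 7 8 8
  i=9: 1 2 3 4 5 6 7 8 9

so w = (1, 4, 5, 6, 2, 7, 3, 8, 9).

ℓ(w)=7; the 2 essential cells (i,j,r):

[(4, 3, 1), (6, 3, 2)]


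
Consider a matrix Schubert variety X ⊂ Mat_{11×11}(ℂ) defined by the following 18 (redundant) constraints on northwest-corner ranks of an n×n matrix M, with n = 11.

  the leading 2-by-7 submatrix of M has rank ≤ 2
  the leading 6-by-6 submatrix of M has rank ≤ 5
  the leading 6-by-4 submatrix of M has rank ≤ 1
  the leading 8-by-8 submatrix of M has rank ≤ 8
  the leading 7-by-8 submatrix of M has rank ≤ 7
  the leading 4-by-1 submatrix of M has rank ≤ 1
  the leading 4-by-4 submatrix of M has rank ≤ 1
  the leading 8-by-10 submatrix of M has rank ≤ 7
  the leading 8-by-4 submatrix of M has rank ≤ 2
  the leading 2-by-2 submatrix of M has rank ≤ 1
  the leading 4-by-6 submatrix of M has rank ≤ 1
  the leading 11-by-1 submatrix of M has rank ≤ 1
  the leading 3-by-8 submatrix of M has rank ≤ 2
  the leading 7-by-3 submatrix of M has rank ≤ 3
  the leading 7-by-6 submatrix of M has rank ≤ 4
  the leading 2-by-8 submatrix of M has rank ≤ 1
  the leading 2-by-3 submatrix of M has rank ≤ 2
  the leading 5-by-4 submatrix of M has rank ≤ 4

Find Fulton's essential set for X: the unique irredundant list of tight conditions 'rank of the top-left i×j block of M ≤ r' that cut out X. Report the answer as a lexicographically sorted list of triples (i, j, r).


Reconstructing r_w from the 18 given conditions:

  1 1 1 1 1 1 1 1 1 1 1
  1 1 1 1 1 1 1 1 2 2 2
  1 1 1 1 1 1 2 2 3 3 3
  1 1 1 1 1 1 2 3 4 4 4
  1 1 1 1 2 2 3 4 5 5 5
  1 1 1 1 2 3 4 5 6 6 6
  1 2 2 2 3 4 5 6 7 7 7
  1 2 2 2 3 4 5 6 7 7 8
  1 2 3 3 4 5 6 7 8 8 9
  1 2 3 4 5 6 7 8 9 9 10
  1 2 3 4 5 6 7 8 9 10 11

reading off 1-entries of Δ²R: w = (1, 9, 7, 8, 5, 6, 2, 11, 3, 4, 10).

|D(w)|=26, |Ess(w)|=5:

[(2, 8, 1), (4, 6, 1), (6, 4, 1), (8, 4, 2), (8, 10, 7)]


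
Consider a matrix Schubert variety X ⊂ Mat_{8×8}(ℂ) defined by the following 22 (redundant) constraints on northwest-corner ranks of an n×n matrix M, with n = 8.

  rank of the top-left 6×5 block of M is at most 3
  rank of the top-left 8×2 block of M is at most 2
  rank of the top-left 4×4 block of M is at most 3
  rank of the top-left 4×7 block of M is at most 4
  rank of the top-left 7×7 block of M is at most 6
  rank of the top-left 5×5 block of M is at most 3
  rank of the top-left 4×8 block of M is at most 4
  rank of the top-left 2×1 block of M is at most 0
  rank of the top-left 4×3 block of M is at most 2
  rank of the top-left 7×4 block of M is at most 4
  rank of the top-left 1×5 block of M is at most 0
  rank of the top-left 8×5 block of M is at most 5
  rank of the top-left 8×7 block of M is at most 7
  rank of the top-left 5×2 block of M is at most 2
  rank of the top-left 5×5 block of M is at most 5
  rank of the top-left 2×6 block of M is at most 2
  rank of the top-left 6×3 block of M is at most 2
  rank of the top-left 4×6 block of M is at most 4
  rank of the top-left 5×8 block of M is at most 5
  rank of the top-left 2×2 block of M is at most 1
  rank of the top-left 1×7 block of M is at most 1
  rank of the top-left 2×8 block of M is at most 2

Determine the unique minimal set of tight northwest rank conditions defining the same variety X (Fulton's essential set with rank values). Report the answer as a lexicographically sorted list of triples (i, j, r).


Recovering R(i,j) via the rank-extension bound from the 22 conditions:

  i=1: 0 | 0 | 0 | 0 | 0 | 1 | 1 | 1
  i=2: 0 | 1 | 1 | 1 | 1 | 2 | 2 | 2
  i=3: 1 | 2 | 2 | 2 | 2 | 3 | 3 | 3
  i=4: 1 | 2 | 2 | 3 | 3 | 4 | 4 | 4
  i=5: 1 | 2 | 2 | 3 | 3 | 4 | 5 | 5
  i=6: 1 | 2 | 2 | 3 | 3 | 4 | 5 | 6
  i=7: 1 | 2 | 3 | 4 | 4 | 5 | 6 | 7
  i=8: 1 | 2 | 3 | 4 | 5 | 6 | 7 | 8

giving w = (6, 2, 1, 4, 7, 8, 3, 5) via Δ²R.

|D(w)|=11, |Ess(w)|=4:

[(1, 5, 0), (2, 1, 0), (6, 3, 2), (6, 5, 3)]


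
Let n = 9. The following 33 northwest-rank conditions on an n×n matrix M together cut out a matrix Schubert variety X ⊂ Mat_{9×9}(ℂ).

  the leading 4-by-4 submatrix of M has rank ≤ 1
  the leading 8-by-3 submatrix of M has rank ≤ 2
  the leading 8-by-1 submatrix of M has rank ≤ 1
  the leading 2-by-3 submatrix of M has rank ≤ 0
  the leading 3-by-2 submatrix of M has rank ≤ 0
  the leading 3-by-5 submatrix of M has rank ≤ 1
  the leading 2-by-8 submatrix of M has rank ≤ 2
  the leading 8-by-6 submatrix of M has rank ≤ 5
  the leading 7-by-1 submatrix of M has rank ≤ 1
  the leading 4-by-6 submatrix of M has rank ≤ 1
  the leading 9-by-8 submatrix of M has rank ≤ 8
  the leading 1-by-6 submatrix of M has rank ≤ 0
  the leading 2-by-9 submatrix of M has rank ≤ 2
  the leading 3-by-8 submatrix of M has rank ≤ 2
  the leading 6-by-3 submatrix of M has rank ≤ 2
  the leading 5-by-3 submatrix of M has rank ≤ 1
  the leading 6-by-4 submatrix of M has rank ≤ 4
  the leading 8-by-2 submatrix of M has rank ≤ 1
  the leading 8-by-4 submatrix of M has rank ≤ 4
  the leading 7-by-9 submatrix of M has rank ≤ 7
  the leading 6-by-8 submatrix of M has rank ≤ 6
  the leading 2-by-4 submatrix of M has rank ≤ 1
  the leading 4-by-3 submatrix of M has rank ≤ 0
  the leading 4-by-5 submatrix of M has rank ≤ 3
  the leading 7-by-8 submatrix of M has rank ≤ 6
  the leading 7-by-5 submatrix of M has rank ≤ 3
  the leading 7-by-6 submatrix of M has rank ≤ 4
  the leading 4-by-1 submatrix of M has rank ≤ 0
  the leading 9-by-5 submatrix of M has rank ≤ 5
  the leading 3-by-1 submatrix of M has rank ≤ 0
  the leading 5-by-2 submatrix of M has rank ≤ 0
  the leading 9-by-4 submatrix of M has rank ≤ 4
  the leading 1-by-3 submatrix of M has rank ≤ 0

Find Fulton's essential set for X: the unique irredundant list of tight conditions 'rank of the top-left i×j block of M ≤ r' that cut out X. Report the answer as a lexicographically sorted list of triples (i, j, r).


Reconstructing r_w from the 33 given conditions:

  i=1: 0 0 0 0 0 0 1 1 1
  i=2: 0 0 0 1 1 1 2 2 2
  i=3: 0 0 0 1 1 1 2 2 3
  i=4: 0 0 0 1 1 1 2 3 4
  i=5: 0 0 1 2 2 2 3 4 5
  i=6: 1 1 2 3 3 3 4 5 6
  i=7: 1 1 2 3 3 4 5 6 7
  i=8: 1 1 2 3 4 5 6 7 8
  i=9: 1 2 3 4 5 6 7 8 9

hence w(1..9) = (7, 4, 9, 8, 3, 1, 6, 5, 2).

Rothe diagram D(w) (25 cells), 7 SE-corners (essential conditions):

[(1, 6, 0), (3, 8, 2), (4, 3, 0), (4, 6, 1), (5, 2, 0), (7, 5, 3), (8, 2, 1)]


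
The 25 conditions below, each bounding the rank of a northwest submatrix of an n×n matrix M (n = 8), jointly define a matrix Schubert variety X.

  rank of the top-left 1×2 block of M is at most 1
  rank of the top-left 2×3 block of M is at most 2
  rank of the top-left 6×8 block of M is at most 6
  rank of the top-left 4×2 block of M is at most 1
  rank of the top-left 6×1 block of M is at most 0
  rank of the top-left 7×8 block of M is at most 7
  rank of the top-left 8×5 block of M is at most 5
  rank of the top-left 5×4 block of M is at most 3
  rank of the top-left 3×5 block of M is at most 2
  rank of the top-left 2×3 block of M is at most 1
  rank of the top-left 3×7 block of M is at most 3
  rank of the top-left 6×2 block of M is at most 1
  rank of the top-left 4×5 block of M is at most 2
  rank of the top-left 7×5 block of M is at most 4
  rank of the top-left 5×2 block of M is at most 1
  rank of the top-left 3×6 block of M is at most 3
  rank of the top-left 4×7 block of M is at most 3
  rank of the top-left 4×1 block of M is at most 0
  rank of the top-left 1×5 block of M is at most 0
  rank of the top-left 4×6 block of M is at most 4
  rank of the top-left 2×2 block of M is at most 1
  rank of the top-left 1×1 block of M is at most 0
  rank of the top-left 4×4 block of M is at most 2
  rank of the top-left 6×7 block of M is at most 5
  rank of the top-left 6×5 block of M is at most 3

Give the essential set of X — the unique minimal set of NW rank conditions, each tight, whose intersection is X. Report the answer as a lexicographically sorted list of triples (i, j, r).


Computing R[i][j] = min implied NW-rank bound (n=8, 25 conditions):

  i=1: 0 | 0 | 0 | 0 | 0 | 1 | 1 | 1
  i=2: 0 | 1 | 1 | 1 | 1 | 2 | 2 | 2
  i=3: 0 | 1 | 2 | 2 | 2 | 3 | 3 | 3
  i=4: 0 | 1 | 2 | 2 | 2 | 3 | 3 | 4
  i=5: 0 | 1 | 2 | 3 | 3 | 4 | 4 | 5
  i=6: 0 | 1 | 2 | 3 | 3 | 4 | 5 | 6
  i=7: 1 | 2 | 3 | 4 | 4 | 5 | 6 | 7
  i=8: 1 | 2 | 3 | 4 | 5 | 6 | 7 | 8

the unique w with this rank table is (6, 2, 3, 8, 4, 7, 1, 5).

ℓ(w)=14; the 5 essential cells (i,j,r):

[(1, 5, 0), (4, 5, 2), (4, 7, 3), (6, 1, 0), (6, 5, 3)]


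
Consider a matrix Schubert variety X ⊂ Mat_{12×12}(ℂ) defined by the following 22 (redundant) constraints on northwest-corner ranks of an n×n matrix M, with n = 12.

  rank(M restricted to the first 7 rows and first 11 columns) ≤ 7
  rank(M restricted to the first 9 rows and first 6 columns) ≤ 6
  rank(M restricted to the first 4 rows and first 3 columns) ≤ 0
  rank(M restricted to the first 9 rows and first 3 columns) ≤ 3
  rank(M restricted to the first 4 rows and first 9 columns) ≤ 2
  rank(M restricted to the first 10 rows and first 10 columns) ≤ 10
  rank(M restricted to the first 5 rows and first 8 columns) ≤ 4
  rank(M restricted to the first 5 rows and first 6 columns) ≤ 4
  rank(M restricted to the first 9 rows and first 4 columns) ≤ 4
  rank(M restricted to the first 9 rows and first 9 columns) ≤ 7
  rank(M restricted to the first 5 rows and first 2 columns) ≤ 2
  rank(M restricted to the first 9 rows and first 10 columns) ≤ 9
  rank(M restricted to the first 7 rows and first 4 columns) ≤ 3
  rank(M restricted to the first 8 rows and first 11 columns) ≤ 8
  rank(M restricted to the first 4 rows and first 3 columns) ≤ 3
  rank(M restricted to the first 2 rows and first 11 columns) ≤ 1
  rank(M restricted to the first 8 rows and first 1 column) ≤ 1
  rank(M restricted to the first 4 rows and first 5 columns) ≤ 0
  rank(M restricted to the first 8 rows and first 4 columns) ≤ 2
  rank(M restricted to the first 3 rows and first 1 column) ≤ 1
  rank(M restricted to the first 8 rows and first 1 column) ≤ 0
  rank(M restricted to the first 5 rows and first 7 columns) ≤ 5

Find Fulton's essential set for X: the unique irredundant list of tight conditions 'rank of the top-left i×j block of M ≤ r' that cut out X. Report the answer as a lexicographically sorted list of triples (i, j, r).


The tightest implied rank at each (i,j), from the 22 conditions:

  0, 0, 0, 0, 0, 1, 1, 1, 1, 1, 1, 1
  0, 0, 0, 0, 0, 1, 1, 1, 1, 1, 1, 2
  0, 0, 0, 0, 0, 1, 2, 2, 2, 2, 2, 3
  0, 0, 0, 0, 0, 1, 2, 2, 2, 3, 3, 4
  0, 1, 1, 1, 1, 2, 3, 3, 3, 4, 4, 5
  0, 1, 2, 2, 2, 3, 4, 4, 4, 5, 5, 6
  0, 1, 2, 2, 3, 4, 5, 5, 5, 6, 6, 7
  0, 1, 2, 2, 3, 4, 5, 6, 6, 7, 7, 8
  1, 2, 3, 3, 4, 5, 6, 7, 7, 8, 8, 9
  1, 2, 3, 4, 5, 6, 7, 8, 8, 9, 9, 10
  1, 2, 3, 4, 5, 6, 7, 8, 9, 10, 10, 11
  1, 2, 3, 4, 5, 6, 7, 8, 9, 10, 11, 12

so w = (6, 12, 7, 10, 2, 3, 5, 8, 1, 4, 9, 11).

D(w) has 33 cells with 5 SE-corners; essential set:

[(2, 11, 1), (4, 5, 0), (4, 9, 2), (8, 1, 0), (8, 4, 2)]


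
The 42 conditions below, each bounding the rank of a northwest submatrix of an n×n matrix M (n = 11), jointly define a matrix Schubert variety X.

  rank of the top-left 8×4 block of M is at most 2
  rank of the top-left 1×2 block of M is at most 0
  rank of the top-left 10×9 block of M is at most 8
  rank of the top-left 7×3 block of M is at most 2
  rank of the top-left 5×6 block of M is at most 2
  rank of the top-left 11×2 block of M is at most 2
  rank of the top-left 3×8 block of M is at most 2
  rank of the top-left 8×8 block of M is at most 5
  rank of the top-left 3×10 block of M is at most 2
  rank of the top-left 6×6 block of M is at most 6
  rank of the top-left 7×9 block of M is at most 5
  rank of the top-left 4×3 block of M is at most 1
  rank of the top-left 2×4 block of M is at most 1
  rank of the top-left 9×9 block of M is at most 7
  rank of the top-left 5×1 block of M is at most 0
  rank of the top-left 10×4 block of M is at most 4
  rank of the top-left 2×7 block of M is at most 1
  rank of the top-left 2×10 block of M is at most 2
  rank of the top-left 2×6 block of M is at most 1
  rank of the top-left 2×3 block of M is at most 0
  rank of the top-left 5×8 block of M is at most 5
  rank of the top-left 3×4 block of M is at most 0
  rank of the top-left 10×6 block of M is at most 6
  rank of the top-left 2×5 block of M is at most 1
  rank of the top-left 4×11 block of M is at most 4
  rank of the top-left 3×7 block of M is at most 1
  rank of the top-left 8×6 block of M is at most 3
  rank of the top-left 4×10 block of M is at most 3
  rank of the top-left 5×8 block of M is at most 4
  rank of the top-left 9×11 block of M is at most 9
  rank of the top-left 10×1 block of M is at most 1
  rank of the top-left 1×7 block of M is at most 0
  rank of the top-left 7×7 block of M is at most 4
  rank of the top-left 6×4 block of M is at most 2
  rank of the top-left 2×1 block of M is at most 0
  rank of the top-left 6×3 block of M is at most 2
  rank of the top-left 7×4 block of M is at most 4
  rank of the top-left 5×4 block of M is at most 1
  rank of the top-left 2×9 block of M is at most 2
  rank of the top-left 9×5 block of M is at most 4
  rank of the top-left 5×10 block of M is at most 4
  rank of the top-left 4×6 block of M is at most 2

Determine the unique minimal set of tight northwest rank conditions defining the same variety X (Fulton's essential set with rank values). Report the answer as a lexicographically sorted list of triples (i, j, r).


Recovering R(i,j) via the rank-extension bound from the 42 conditions:

  R[1]: 0 0 0 0 0 0 0 1 1 1 1
  R[2]: 0 0 0 0 1 1 1 2 2 2 2
  R[3]: 0 0 0 0 1 1 1 2 2 2 3
  R[4]: 0 1 1 1 2 2 2 3 3 3 4
  R[5]: 0 1 1 1 2 2 3 4 4 4 5
  R[6]: 1 2 2 2 3 3 4 5 5 5 6
  R[7]: 1 2 2 2 3 3 4 5 5 6 7
  R[8]: 1 2 2 2 3 3 4 5 6 7 8
  R[9]: 1 2 3 3 4 4 5 6 7 8 9
  R[10]: 1 2 3 4 5 5 6 7 8 9 10
  R[11]: 1 2 3 4 5 6 7 8 9 10 11

giving w = (8, 5, 11, 2, 7, 1, 10, 9, 3, 4, 6) via Δ²R.

|D(w)|=31, |Ess(w)|=10:

[(1, 7, 0), (3, 4, 0), (3, 7, 1), (3, 10, 2), (5, 1, 0), (5, 4, 1), (5, 6, 2), (7, 9, 5), (8, 4, 2), (8, 6, 3)]


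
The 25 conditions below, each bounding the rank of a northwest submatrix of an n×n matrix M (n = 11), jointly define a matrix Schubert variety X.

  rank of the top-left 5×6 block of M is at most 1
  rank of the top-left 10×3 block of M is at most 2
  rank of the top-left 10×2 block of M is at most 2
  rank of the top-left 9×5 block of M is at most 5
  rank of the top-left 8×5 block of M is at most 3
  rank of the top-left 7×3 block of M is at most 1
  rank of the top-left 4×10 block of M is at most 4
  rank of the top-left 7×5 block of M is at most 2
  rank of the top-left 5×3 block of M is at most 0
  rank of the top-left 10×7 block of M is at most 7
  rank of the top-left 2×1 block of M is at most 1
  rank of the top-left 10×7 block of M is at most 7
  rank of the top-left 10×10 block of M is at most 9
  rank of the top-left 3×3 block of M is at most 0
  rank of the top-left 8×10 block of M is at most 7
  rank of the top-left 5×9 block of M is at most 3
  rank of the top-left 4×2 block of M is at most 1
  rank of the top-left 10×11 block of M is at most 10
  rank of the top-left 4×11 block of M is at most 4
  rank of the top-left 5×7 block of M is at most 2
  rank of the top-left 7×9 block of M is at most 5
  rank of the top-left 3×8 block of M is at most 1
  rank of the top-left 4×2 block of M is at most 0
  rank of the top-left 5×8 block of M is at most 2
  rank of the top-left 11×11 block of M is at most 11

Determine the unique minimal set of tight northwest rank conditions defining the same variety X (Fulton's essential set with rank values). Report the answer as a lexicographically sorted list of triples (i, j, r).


The tightest implied rank at each (i,j), from the 25 conditions:

  i=1: 0 0 0 1 1 1 1 1 1 1 1
  i=2: 0 0 0 1 1 1 1 1 2 2 2
  i=3: 0 0 0 1 1 1 1 1 2 3 3
  i=4: 0 0 0 1 1 1 2 2 3 4 4
  i=5: 0 0 0 1 1 1 2 2 3 4 5
  i=6: 1 1 1 2 2 2 3 3 4 5 6
  i=7: 1 1 1 2 2 3 4 4 5 6 7
  i=8: 1 2 2 3 3 4 5 5 6 7 8
  i=9: 1 2 2 3 4 5 6 6 7 8 9
  i=10: 1 2 2 3 4 5 6 7 8 9 10
  i=11: 1 2 3 4 5 6 7 8 9 10 11

second differences of R give the permutation w = (4, 9, 10, 7, 11, 1, 6, 2, 5, 8, 3).

|D(w)|=33, |Ess(w)|=7:

[(3, 8, 1), (5, 3, 0), (5, 6, 1), (5, 8, 2), (7, 3, 1), (7, 5, 2), (10, 3, 2)]
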